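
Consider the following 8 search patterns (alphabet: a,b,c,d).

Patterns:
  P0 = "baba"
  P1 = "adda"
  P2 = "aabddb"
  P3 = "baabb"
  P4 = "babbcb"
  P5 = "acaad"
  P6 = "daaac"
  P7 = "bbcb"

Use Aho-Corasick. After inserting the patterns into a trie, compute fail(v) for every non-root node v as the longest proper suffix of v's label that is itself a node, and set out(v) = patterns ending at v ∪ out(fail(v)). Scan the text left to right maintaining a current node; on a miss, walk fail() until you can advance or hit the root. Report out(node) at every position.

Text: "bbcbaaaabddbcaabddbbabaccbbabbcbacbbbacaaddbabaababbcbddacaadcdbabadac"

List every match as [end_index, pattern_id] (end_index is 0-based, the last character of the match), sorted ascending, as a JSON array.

Construct AC machine:
Trie nodes:
  0='ε' goto a→5 b→1 d→24
  1='b' goto a→2 b→29
  2='ba' goto a→14 b→3
  3='bab' goto a→4 b→17
  4='baba' goto ·  ←P0
  5='a' goto a→9 c→20 d→6
  6='ad' goto d→7
  7='add' goto a→8
  8='adda' goto ·  ←P1
  9='aa' goto b→10
  10='aab' goto d→11
  11='aabd' goto d→12
  12='aabdd' goto b→13
  13='aabddb' goto ·  ←P2
  14='baa' goto b→15
  15='baab' goto b→16
  16='baabb' goto ·  ←P3
  17='babb' goto c→18
  18='babbc' goto b→19
  19='babbcb' goto ·  ←P4
  20='ac' goto a→21
  21='aca' goto a→22
  22='acaa' goto d→23
  23='acaad' goto ·  ←P5
  24='d' goto a→25
  25='da' goto a→26
  26='daa' goto a→27
  27='daaa' goto c→28
  28='daaac' goto ·  ←P6
  29='bb' goto c→30
  30='bbc' goto b→31
  31='bbcb' goto ·  ←P7

Failure links (BFS by depth):
  n1('b'): parent n0 fail=0; on 'b' 0 → fail=0;  out ∅∪∅=∅
  n5('a'): parent n0 fail=0; on 'a' 0 → fail=0;  out ∅∪∅=∅
  n24('d'): parent n0 fail=0; on 'd' 0 → fail=0;  out ∅∪∅=∅
  n2('ba'): parent n1 fail=0; on 'a' 0 → fail=5;  out ∅∪∅=∅
  n6('ad'): parent n5 fail=0; on 'd' 0 → fail=24;  out ∅∪∅=∅
  n9('aa'): parent n5 fail=0; on 'a' 0 → fail=5;  out ∅∪∅=∅
  n20('ac'): parent n5 fail=0; on 'c' 0 → fail=0;  out ∅∪∅=∅
  n25('da'): parent n24 fail=0; on 'a' 0 → fail=5;  out ∅∪∅=∅
  n29('bb'): parent n1 fail=0; on 'b' 0 → fail=1;  out ∅∪∅=∅
  n3('bab'): parent n2 fail=5; on 'b' 5→0 → fail=1;  out ∅∪∅=∅
  n7('add'): parent n6 fail=24; on 'd' 24→0 → fail=24;  out ∅∪∅=∅
  n10('aab'): parent n9 fail=5; on 'b' 5→0 → fail=1;  out ∅∪∅=∅
  n14('baa'): parent n2 fail=5; on 'a' 5 → fail=9;  out ∅∪∅=∅
  n21('aca'): parent n20 fail=0; on 'a' 0 → fail=5;  out ∅∪∅=∅
  n26('daa'): parent n25 fail=5; on 'a' 5 → fail=9;  out ∅∪∅=∅
  n30('bbc'): parent n29 fail=1; on 'c' 1→0 → fail=0;  out ∅∪∅=∅
  n4('baba'): parent n3 fail=1; on 'a' 1 → fail=2;  out {0}∪∅={0}
  n8('adda'): parent n7 fail=24; on 'a' 24 → fail=25;  out {1}∪∅={1}
  n11('aabd'): parent n10 fail=1; on 'd' 1→0 → fail=24;  out ∅∪∅=∅
  n15('baab'): parent n14 fail=9; on 'b' 9 → fail=10;  out ∅∪∅=∅
  n17('babb'): parent n3 fail=1; on 'b' 1 → fail=29;  out ∅∪∅=∅
  n22('acaa'): parent n21 fail=5; on 'a' 5 → fail=9;  out ∅∪∅=∅
  n27('daaa'): parent n26 fail=9; on 'a' 9→5 → fail=9;  out ∅∪∅=∅
  n31('bbcb'): parent n30 fail=0; on 'b' 0 → fail=1;  out {7}∪∅={7}
  n12('aabdd'): parent n11 fail=24; on 'd' 24→0 → fail=24;  out ∅∪∅=∅
  n16('baabb'): parent n15 fail=10; on 'b' 10→1 → fail=29;  out {3}∪∅={3}
  n18('babbc'): parent n17 fail=29; on 'c' 29 → fail=30;  out ∅∪∅=∅
  n23('acaad'): parent n22 fail=9; on 'd' 9→5 → fail=6;  out {5}∪∅={5}
  n28('daaac'): parent n27 fail=9; on 'c' 9→5 → fail=20;  out {6}∪∅={6}
  n13('aabddb'): parent n12 fail=24; on 'b' 24→0 → fail=1;  out {2}∪∅={2}
  n19('babbcb'): parent n18 fail=30; on 'b' 30 → fail=31;  out {4}∪{7}={4,7}

Scan:
[0] read 'b'  n0⇒n1
[1] read 'b'  n1⇒n29
[2] read 'c'  n29⇒n30
[3] read 'b'  n30⇒n31  emit P7@[0:3]
[4] read 'a'  n31⇒n2 (fail-walked)
[5] read 'a'  n2⇒n14
[6] read 'a'  n14⇒n9 (fail-walked)
[7] read 'a'  n9⇒n9 (fail-walked)
[8] read 'b'  n9⇒n10
[9] read 'd'  n10⇒n11
[10] read 'd'  n11⇒n12
[11] read 'b'  n12⇒n13  emit P2@[6:11]
[12] read 'c'  n13⇒n0 (fail-walked)
[13] read 'a'  n0⇒n5
[14] read 'a'  n5⇒n9
[15] read 'b'  n9⇒n10
[16] read 'd'  n10⇒n11
[17] read 'd'  n11⇒n12
[18] read 'b'  n12⇒n13  emit P2@[13:18]
[19] read 'b'  n13⇒n29 (fail-walked)
[20] read 'a'  n29⇒n2 (fail-walked)
[21] read 'b'  n2⇒n3
[22] read 'a'  n3⇒n4  emit P0@[19:22]
[23] read 'c'  n4⇒n20 (fail-walked)
[24] read 'c'  n20⇒n0 (fail-walked)
[25] read 'b'  n0⇒n1
[26] read 'b'  n1⇒n29
[27] read 'a'  n29⇒n2 (fail-walked)
[28] read 'b'  n2⇒n3
[29] read 'b'  n3⇒n17
[30] read 'c'  n17⇒n18
[31] read 'b'  n18⇒n19  emit P4@[26:31],P7@[28:31]
[32] read 'a'  n19⇒n2 (fail-walked)
[33] read 'c'  n2⇒n20 (fail-walked)
[34] read 'b'  n20⇒n1 (fail-walked)
[35] read 'b'  n1⇒n29
[36] read 'b'  n29⇒n29 (fail-walked)
[37] read 'a'  n29⇒n2 (fail-walked)
[38] read 'c'  n2⇒n20 (fail-walked)
[39] read 'a'  n20⇒n21
[40] read 'a'  n21⇒n22
[41] read 'd'  n22⇒n23  emit P5@[37:41]
[42] read 'd'  n23⇒n7 (fail-walked)
[43] read 'b'  n7⇒n1 (fail-walked)
[44] read 'a'  n1⇒n2
[45] read 'b'  n2⇒n3
[46] read 'a'  n3⇒n4  emit P0@[43:46]
[47] read 'a'  n4⇒n14 (fail-walked)
[48] read 'b'  n14⇒n15
[49] read 'a'  n15⇒n2 (fail-walked)
[50] read 'b'  n2⇒n3
[51] read 'b'  n3⇒n17
[52] read 'c'  n17⇒n18
[53] read 'b'  n18⇒n19  emit P4@[48:53],P7@[50:53]
[54] read 'd'  n19⇒n24 (fail-walked)
[55] read 'd'  n24⇒n24 (fail-walked)
[56] read 'a'  n24⇒n25
[57] read 'c'  n25⇒n20 (fail-walked)
[58] read 'a'  n20⇒n21
[59] read 'a'  n21⇒n22
[60] read 'd'  n22⇒n23  emit P5@[56:60]
[61] read 'c'  n23⇒n0 (fail-walked)
[62] read 'd'  n0⇒n24
[63] read 'b'  n24⇒n1 (fail-walked)
[64] read 'a'  n1⇒n2
[65] read 'b'  n2⇒n3
[66] read 'a'  n3⇒n4  emit P0@[63:66]
[67] read 'd'  n4⇒n6 (fail-walked)
[68] read 'a'  n6⇒n25 (fail-walked)
[69] read 'c'  n25⇒n20 (fail-walked)

All matches (sorted): [[3,7],[11,2],[18,2],[22,0],[31,4],[31,7],[41,5],[46,0],[53,4],[53,7],[60,5],[66,0]]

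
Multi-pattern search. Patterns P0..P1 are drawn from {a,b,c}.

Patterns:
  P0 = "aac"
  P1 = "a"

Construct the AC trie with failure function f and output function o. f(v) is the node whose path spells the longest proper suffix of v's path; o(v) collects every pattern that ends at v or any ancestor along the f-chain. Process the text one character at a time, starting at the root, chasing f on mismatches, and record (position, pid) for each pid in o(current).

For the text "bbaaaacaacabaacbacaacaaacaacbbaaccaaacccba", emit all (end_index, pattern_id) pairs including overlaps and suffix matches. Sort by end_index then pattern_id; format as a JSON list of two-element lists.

Construct AC machine:
Trie (insert patterns):
  n0 'ε': a→1
  n1 'a': a→2  [P1 ends]
  n2 'aa': c→3
  n3 'aac': ·  [P0 ends]

BFS fail/out derivation:
  fail(1) 'a': from fail(0)=0 chase 'a': 0 ⇒ 0;  out={1}∪out(0)={1}
  fail(2) 'aa': from fail(1)=0 chase 'a': 0 ⇒ 1;  out=∅∪out(1)={1}
  fail(3) 'aac': from fail(2)=1 chase 'c': 1→0 ⇒ 0;  out={0}∪out(0)={0}

Scan:
pos 0 'b': at 0
pos 1 'b': at 0
pos 2 'a': at 1  ** P1@[2:2]
pos 3 'a': at 2  ** P1@[3:3]
pos 4 'a': at 2 (via fail)  ** P1@[4:4]
pos 5 'a': at 2 (via fail)  ** P1@[5:5]
pos 6 'c': at 3  ** P0@[4:6]
pos 7 'a': at 1 (via fail)  ** P1@[7:7]
pos 8 'a': at 2  ** P1@[8:8]
pos 9 'c': at 3  ** P0@[7:9]
pos 10 'a': at 1 (via fail)  ** P1@[10:10]
pos 11 'b': at 0 (via fail)
pos 12 'a': at 1  ** P1@[12:12]
pos 13 'a': at 2  ** P1@[13:13]
pos 14 'c': at 3  ** P0@[12:14]
pos 15 'b': at 0 (via fail)
pos 16 'a': at 1  ** P1@[16:16]
pos 17 'c': at 0 (via fail)
pos 18 'a': at 1  ** P1@[18:18]
pos 19 'a': at 2  ** P1@[19:19]
pos 20 'c': at 3  ** P0@[18:20]
pos 21 'a': at 1 (via fail)  ** P1@[21:21]
pos 22 'a': at 2  ** P1@[22:22]
pos 23 'a': at 2 (via fail)  ** P1@[23:23]
pos 24 'c': at 3  ** P0@[22:24]
pos 25 'a': at 1 (via fail)  ** P1@[25:25]
pos 26 'a': at 2  ** P1@[26:26]
pos 27 'c': at 3  ** P0@[25:27]
pos 28 'b': at 0 (via fail)
pos 29 'b': at 0
pos 30 'a': at 1  ** P1@[30:30]
pos 31 'a': at 2  ** P1@[31:31]
pos 32 'c': at 3  ** P0@[30:32]
pos 33 'c': at 0 (via fail)
pos 34 'a': at 1  ** P1@[34:34]
pos 35 'a': at 2  ** P1@[35:35]
pos 36 'a': at 2 (via fail)  ** P1@[36:36]
pos 37 'c': at 3  ** P0@[35:37]
pos 38 'c': at 0 (via fail)
pos 39 'c': at 0
pos 40 'b': at 0
pos 41 'a': at 1  ** P1@[41:41]

All matches (sorted): [[2,1],[3,1],[4,1],[5,1],[6,0],[7,1],[8,1],[9,0],[10,1],[12,1],[13,1],[14,0],[16,1],[18,1],[19,1],[20,0],[21,1],[22,1],[23,1],[24,0],[25,1],[26,1],[27,0],[30,1],[31,1],[32,0],[34,1],[35,1],[36,1],[37,0],[41,1]]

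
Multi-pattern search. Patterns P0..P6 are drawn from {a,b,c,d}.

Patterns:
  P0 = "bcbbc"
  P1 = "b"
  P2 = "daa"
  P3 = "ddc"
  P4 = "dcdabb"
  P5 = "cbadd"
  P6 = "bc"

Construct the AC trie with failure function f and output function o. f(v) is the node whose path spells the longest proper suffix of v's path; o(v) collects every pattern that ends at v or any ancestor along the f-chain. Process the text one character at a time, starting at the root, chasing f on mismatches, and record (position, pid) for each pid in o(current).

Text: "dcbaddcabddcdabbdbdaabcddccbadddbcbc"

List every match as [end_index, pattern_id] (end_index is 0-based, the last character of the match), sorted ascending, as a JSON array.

Construct AC machine:
Trie nodes:
  0='ε' goto b→1 c→16 d→6
  1='b' goto c→2  [P1 ends]
  2='bc' goto b→3  [P6 ends]
  3='bcb' goto b→4
  4='bcbb' goto c→5
  5='bcbbc' goto ·  [P0 ends]
  6='d' goto a→7 c→11 d→9
  7='da' goto a→8
  8='daa' goto ·  [P2 ends]
  9='dd' goto c→10
  10='ddc' goto ·  [P3 ends]
  11='dc' goto d→12
  12='dcd' goto a→13
  13='dcda' goto b→14
  14='dcdab' goto b→15
  15='dcdabb' goto ·  [P4 ends]
  16='c' goto b→17
  17='cb' goto a→18
  18='cba' goto d→19
  19='cbad' goto d→20
  20='cbadd' goto ·  [P5 ends]

Failure links (BFS by depth):
  n1('b'): parent n0 fail=0; on 'b' 0 → fail=0;  out {1}∪∅={1}
  n6('d'): parent n0 fail=0; on 'd' 0 → fail=0;  out ∅∪∅=∅
  n16('c'): parent n0 fail=0; on 'c' 0 → fail=0;  out ∅∪∅=∅
  n2('bc'): parent n1 fail=0; on 'c' 0 → fail=16;  out {6}∪∅={6}
  n7('da'): parent n6 fail=0; on 'a' 0 → fail=0;  out ∅∪∅=∅
  n9('dd'): parent n6 fail=0; on 'd' 0 → fail=6;  out ∅∪∅=∅
  n11('dc'): parent n6 fail=0; on 'c' 0 → fail=16;  out ∅∪∅=∅
  n17('cb'): parent n16 fail=0; on 'b' 0 → fail=1;  out ∅∪{1}={1}
  n3('bcb'): parent n2 fail=16; on 'b' 16 → fail=17;  out ∅∪{1}={1}
  n8('daa'): parent n7 fail=0; on 'a' 0 → fail=0;  out {2}∪∅={2}
  n10('ddc'): parent n9 fail=6; on 'c' 6 → fail=11;  out {3}∪∅={3}
  n12('dcd'): parent n11 fail=16; on 'd' 16→0 → fail=6;  out ∅∪∅=∅
  n18('cba'): parent n17 fail=1; on 'a' 1→0 → fail=0;  out ∅∪∅=∅
  n4('bcbb'): parent n3 fail=17; on 'b' 17→1→0 → fail=1;  out ∅∪{1}={1}
  n13('dcda'): parent n12 fail=6; on 'a' 6 → fail=7;  out ∅∪∅=∅
  n19('cbad'): parent n18 fail=0; on 'd' 0 → fail=6;  out ∅∪∅=∅
  n5('bcbbc'): parent n4 fail=1; on 'c' 1 → fail=2;  out {0}∪{6}={0,6}
  n14('dcdab'): parent n13 fail=7; on 'b' 7→0 → fail=1;  out ∅∪{1}={1}
  n20('cbadd'): parent n19 fail=6; on 'd' 6 → fail=9;  out {5}∪∅={5}
  n15('dcdabb'): parent n14 fail=1; on 'b' 1→0 → fail=1;  out {4}∪{1}={1,4}

Run:
[0] read 'd'  n0⇒n6
[1] read 'c'  n6⇒n11
[2] read 'b'  n11⇒n17 (fail-walked)  ** P1@[2:2]
[3] read 'a'  n17⇒n18
[4] read 'd'  n18⇒n19
[5] read 'd'  n19⇒n20  ** P5@[1:5]
[6] read 'c'  n20⇒n10 (fail-walked)  ** P3@[4:6]
[7] read 'a'  n10⇒n0 (fail-walked)
[8] read 'b'  n0⇒n1  ** P1@[8:8]
[9] read 'd'  n1⇒n6 (fail-walked)
[10] read 'd'  n6⇒n9
[11] read 'c'  n9⇒n10  ** P3@[9:11]
[12] read 'd'  n10⇒n12 (fail-walked)
[13] read 'a'  n12⇒n13
[14] read 'b'  n13⇒n14  ** P1@[14:14]
[15] read 'b'  n14⇒n15  ** P1@[15:15],P4@[10:15]
[16] read 'd'  n15⇒n6 (fail-walked)
[17] read 'b'  n6⇒n1 (fail-walked)  ** P1@[17:17]
[18] read 'd'  n1⇒n6 (fail-walked)
[19] read 'a'  n6⇒n7
[20] read 'a'  n7⇒n8  ** P2@[18:20]
[21] read 'b'  n8⇒n1 (fail-walked)  ** P1@[21:21]
[22] read 'c'  n1⇒n2  ** P6@[21:22]
[23] read 'd'  n2⇒n6 (fail-walked)
[24] read 'd'  n6⇒n9
[25] read 'c'  n9⇒n10  ** P3@[23:25]
[26] read 'c'  n10⇒n16 (fail-walked)
[27] read 'b'  n16⇒n17  ** P1@[27:27]
[28] read 'a'  n17⇒n18
[29] read 'd'  n18⇒n19
[30] read 'd'  n19⇒n20  ** P5@[26:30]
[31] read 'd'  n20⇒n9 (fail-walked)
[32] read 'b'  n9⇒n1 (fail-walked)  ** P1@[32:32]
[33] read 'c'  n1⇒n2  ** P6@[32:33]
[34] read 'b'  n2⇒n3  ** P1@[34:34]
[35] read 'c'  n3⇒n2 (fail-walked)  ** P6@[34:35]

Matches: [[2,1],[5,5],[6,3],[8,1],[11,3],[14,1],[15,1],[15,4],[17,1],[20,2],[21,1],[22,6],[25,3],[27,1],[30,5],[32,1],[33,6],[34,1],[35,6]]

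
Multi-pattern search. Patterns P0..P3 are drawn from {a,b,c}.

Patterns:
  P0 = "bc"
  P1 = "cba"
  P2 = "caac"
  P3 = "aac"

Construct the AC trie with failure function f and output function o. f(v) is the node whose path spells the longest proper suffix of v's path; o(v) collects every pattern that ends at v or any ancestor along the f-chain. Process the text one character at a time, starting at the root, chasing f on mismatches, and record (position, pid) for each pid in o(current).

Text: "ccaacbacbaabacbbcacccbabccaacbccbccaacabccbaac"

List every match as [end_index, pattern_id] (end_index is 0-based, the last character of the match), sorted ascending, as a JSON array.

Build:
Trie nodes:
  0='ε' goto a→9 b→1 c→3
  1='b' goto c→2
  2='bc' goto ·  [P0 ends]
  3='c' goto a→6 b→4
  4='cb' goto a→5
  5='cba' goto ·  [P1 ends]
  6='ca' goto a→7
  7='caa' goto c→8
  8='caac' goto ·  [P2 ends]
  9='a' goto a→10
  10='aa' goto c→11
  11='aac' goto ·  [P3 ends]

BFS fail/out derivation:
  n1('b'): parent n0 fail=0; on 'b' 0 → fail=0;  out ∅∪∅=∅
  n3('c'): parent n0 fail=0; on 'c' 0 → fail=0;  out ∅∪∅=∅
  n9('a'): parent n0 fail=0; on 'a' 0 → fail=0;  out ∅∪∅=∅
  n2('bc'): parent n1 fail=0; on 'c' 0 → fail=3;  out {0}∪∅={0}
  n4('cb'): parent n3 fail=0; on 'b' 0 → fail=1;  out ∅∪∅=∅
  n6('ca'): parent n3 fail=0; on 'a' 0 → fail=9;  out ∅∪∅=∅
  n10('aa'): parent n9 fail=0; on 'a' 0 → fail=9;  out ∅∪∅=∅
  n5('cba'): parent n4 fail=1; on 'a' 1→0 → fail=9;  out {1}∪∅={1}
  n7('caa'): parent n6 fail=9; on 'a' 9 → fail=10;  out ∅∪∅=∅
  n11('aac'): parent n10 fail=9; on 'c' 9→0 → fail=3;  out {3}∪∅={3}
  n8('caac'): parent n7 fail=10; on 'c' 10 → fail=11;  out {2}∪{3}={2,3}

Run:
pos 0 'c': at 3
pos 1 'c': at 3 (via fail)
pos 2 'a': at 6
pos 3 'a': at 7
pos 4 'c': at 8  → match P2@[1:4],P3@[2:4]
pos 5 'b': at 4 (via fail)
pos 6 'a': at 5  → match P1@[4:6]
pos 7 'c': at 3 (via fail)
pos 8 'b': at 4
pos 9 'a': at 5  → match P1@[7:9]
pos 10 'a': at 10 (via fail)
pos 11 'b': at 1 (via fail)
pos 12 'a': at 9 (via fail)
pos 13 'c': at 3 (via fail)
pos 14 'b': at 4
pos 15 'b': at 1 (via fail)
pos 16 'c': at 2  → match P0@[15:16]
pos 17 'a': at 6 (via fail)
pos 18 'c': at 3 (via fail)
pos 19 'c': at 3 (via fail)
pos 20 'c': at 3 (via fail)
pos 21 'b': at 4
pos 22 'a': at 5  → match P1@[20:22]
pos 23 'b': at 1 (via fail)
pos 24 'c': at 2  → match P0@[23:24]
pos 25 'c': at 3 (via fail)
pos 26 'a': at 6
pos 27 'a': at 7
pos 28 'c': at 8  → match P2@[25:28],P3@[26:28]
pos 29 'b': at 4 (via fail)
pos 30 'c': at 2 (via fail)  → match P0@[29:30]
pos 31 'c': at 3 (via fail)
pos 32 'b': at 4
pos 33 'c': at 2 (via fail)  → match P0@[32:33]
pos 34 'c': at 3 (via fail)
pos 35 'a': at 6
pos 36 'a': at 7
pos 37 'c': at 8  → match P2@[34:37],P3@[35:37]
pos 38 'a': at 6 (via fail)
pos 39 'b': at 1 (via fail)
pos 40 'c': at 2  → match P0@[39:40]
pos 41 'c': at 3 (via fail)
pos 42 'b': at 4
pos 43 'a': at 5  → match P1@[41:43]
pos 44 'a': at 10 (via fail)
pos 45 'c': at 11  → match P3@[43:45]

Result: [[4,2],[4,3],[6,1],[9,1],[16,0],[22,1],[24,0],[28,2],[28,3],[30,0],[33,0],[37,2],[37,3],[40,0],[43,1],[45,3]]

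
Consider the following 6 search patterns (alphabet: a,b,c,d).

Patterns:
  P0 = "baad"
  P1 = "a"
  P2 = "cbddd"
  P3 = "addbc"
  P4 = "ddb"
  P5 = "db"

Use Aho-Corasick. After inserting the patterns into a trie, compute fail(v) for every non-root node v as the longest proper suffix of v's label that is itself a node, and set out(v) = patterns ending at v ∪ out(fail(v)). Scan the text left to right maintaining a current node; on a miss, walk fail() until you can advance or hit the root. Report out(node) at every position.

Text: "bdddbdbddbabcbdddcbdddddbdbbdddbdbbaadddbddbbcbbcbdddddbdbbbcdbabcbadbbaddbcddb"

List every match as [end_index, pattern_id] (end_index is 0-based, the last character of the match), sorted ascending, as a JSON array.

Build automaton:
Trie nodes:
  n0 'ε': a→5 b→1 c→6 d→15
  n1 'b': a→2
  n2 'ba': a→3
  n3 'baa': d→4
  n4 'baad': ·  ←P0
  n5 'a': d→11  ←P1
  n6 'c': b→7
  n7 'cb': d→8
  n8 'cbd': d→9
  n9 'cbdd': d→10
  n10 'cbddd': ·  ←P2
  n11 'ad': d→12
  n12 'add': b→13
  n13 'addb': c→14
  n14 'addbc': ·  ←P3
  n15 'd': b→18 d→16
  n16 'dd': b→17
  n17 'ddb': ·  ←P4
  n18 'db': ·  ←P5

Failure links (BFS by depth):
  n1('b'): parent n0 fail=0; on 'b' 0 → fail=0;  out ∅∪∅=∅
  n5('a'): parent n0 fail=0; on 'a' 0 → fail=0;  out {1}∪∅={1}
  n6('c'): parent n0 fail=0; on 'c' 0 → fail=0;  out ∅∪∅=∅
  n15('d'): parent n0 fail=0; on 'd' 0 → fail=0;  out ∅∪∅=∅
  n2('ba'): parent n1 fail=0; on 'a' 0 → fail=5;  out ∅∪{1}={1}
  n7('cb'): parent n6 fail=0; on 'b' 0 → fail=1;  out ∅∪∅=∅
  n11('ad'): parent n5 fail=0; on 'd' 0 → fail=15;  out ∅∪∅=∅
  n16('dd'): parent n15 fail=0; on 'd' 0 → fail=15;  out ∅∪∅=∅
  n18('db'): parent n15 fail=0; on 'b' 0 → fail=1;  out {5}∪∅={5}
  n3('baa'): parent n2 fail=5; on 'a' 5→0 → fail=5;  out ∅∪{1}={1}
  n8('cbd'): parent n7 fail=1; on 'd' 1→0 → fail=15;  out ∅∪∅=∅
  n12('add'): parent n11 fail=15; on 'd' 15 → fail=16;  out ∅∪∅=∅
  n17('ddb'): parent n16 fail=15; on 'b' 15 → fail=18;  out {4}∪{5}={4,5}
  n4('baad'): parent n3 fail=5; on 'd' 5 → fail=11;  out {0}∪∅={0}
  n9('cbdd'): parent n8 fail=15; on 'd' 15 → fail=16;  out ∅∪∅=∅
  n13('addb'): parent n12 fail=16; on 'b' 16 → fail=17;  out ∅∪{4,5}={4,5}
  n10('cbddd'): parent n9 fail=16; on 'd' 16→15 → fail=16;  out {2}∪∅={2}
  n14('addbc'): parent n13 fail=17; on 'c' 17→18→1→0 → fail=6;  out {3}∪∅={3}

Scan:
pos 0 'b': at 1
pos 1 'd': at 15 (fail-walked)
pos 2 'd': at 16
pos 3 'd': at 16 (fail-walked)
pos 4 'b': at 17  → match P4@[2:4],P5@[3:4]
pos 5 'd': at 15 (fail-walked)
pos 6 'b': at 18  → match P5@[5:6]
pos 7 'd': at 15 (fail-walked)
pos 8 'd': at 16
pos 9 'b': at 17  → match P4@[7:9],P5@[8:9]
pos 10 'a': at 2 (fail-walked)  → match P1@[10:10]
pos 11 'b': at 1 (fail-walked)
pos 12 'c': at 6 (fail-walked)
pos 13 'b': at 7
pos 14 'd': at 8
pos 15 'd': at 9
pos 16 'd': at 10  → match P2@[12:16]
pos 17 'c': at 6 (fail-walked)
pos 18 'b': at 7
pos 19 'd': at 8
pos 20 'd': at 9
pos 21 'd': at 10  → match P2@[17:21]
pos 22 'd': at 16 (fail-walked)
pos 23 'd': at 16 (fail-walked)
pos 24 'b': at 17  → match P4@[22:24],P5@[23:24]
pos 25 'd': at 15 (fail-walked)
pos 26 'b': at 18  → match P5@[25:26]
pos 27 'b': at 1 (fail-walked)
pos 28 'd': at 15 (fail-walked)
pos 29 'd': at 16
pos 30 'd': at 16 (fail-walked)
pos 31 'b': at 17  → match P4@[29:31],P5@[30:31]
pos 32 'd': at 15 (fail-walked)
pos 33 'b': at 18  → match P5@[32:33]
pos 34 'b': at 1 (fail-walked)
pos 35 'a': at 2  → match P1@[35:35]
pos 36 'a': at 3  → match P1@[36:36]
pos 37 'd': at 4  → match P0@[34:37]
pos 38 'd': at 12 (fail-walked)
pos 39 'd': at 16 (fail-walked)
pos 40 'b': at 17  → match P4@[38:40],P5@[39:40]
pos 41 'd': at 15 (fail-walked)
pos 42 'd': at 16
pos 43 'b': at 17  → match P4@[41:43],P5@[42:43]
pos 44 'b': at 1 (fail-walked)
pos 45 'c': at 6 (fail-walked)
pos 46 'b': at 7
pos 47 'b': at 1 (fail-walked)
pos 48 'c': at 6 (fail-walked)
pos 49 'b': at 7
pos 50 'd': at 8
pos 51 'd': at 9
pos 52 'd': at 10  → match P2@[48:52]
pos 53 'd': at 16 (fail-walked)
pos 54 'd': at 16 (fail-walked)
pos 55 'b': at 17  → match P4@[53:55],P5@[54:55]
pos 56 'd': at 15 (fail-walked)
pos 57 'b': at 18  → match P5@[56:57]
pos 58 'b': at 1 (fail-walked)
pos 59 'b': at 1 (fail-walked)
pos 60 'c': at 6 (fail-walked)
pos 61 'd': at 15 (fail-walked)
pos 62 'b': at 18  → match P5@[61:62]
pos 63 'a': at 2 (fail-walked)  → match P1@[63:63]
pos 64 'b': at 1 (fail-walked)
pos 65 'c': at 6 (fail-walked)
pos 66 'b': at 7
pos 67 'a': at 2 (fail-walked)  → match P1@[67:67]
pos 68 'd': at 11 (fail-walked)
pos 69 'b': at 18 (fail-walked)  → match P5@[68:69]
pos 70 'b': at 1 (fail-walked)
pos 71 'a': at 2  → match P1@[71:71]
pos 72 'd': at 11 (fail-walked)
pos 73 'd': at 12
pos 74 'b': at 13  → match P4@[72:74],P5@[73:74]
pos 75 'c': at 14  → match P3@[71:75]
pos 76 'd': at 15 (fail-walked)
pos 77 'd': at 16
pos 78 'b': at 17  → match P4@[76:78],P5@[77:78]

Matches: [[4,4],[4,5],[6,5],[9,4],[9,5],[10,1],[16,2],[21,2],[24,4],[24,5],[26,5],[31,4],[31,5],[33,5],[35,1],[36,1],[37,0],[40,4],[40,5],[43,4],[43,5],[52,2],[55,4],[55,5],[57,5],[62,5],[63,1],[67,1],[69,5],[71,1],[74,4],[74,5],[75,3],[78,4],[78,5]]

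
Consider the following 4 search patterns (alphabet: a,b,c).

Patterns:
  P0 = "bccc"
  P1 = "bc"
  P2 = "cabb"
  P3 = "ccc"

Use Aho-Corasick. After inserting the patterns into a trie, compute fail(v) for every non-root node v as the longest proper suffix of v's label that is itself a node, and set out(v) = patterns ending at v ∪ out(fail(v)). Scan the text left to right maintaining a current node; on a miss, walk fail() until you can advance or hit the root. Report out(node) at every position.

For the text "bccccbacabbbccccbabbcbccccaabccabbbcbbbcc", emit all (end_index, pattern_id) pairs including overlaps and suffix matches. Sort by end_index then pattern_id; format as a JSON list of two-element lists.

Build:
Trie (insert patterns):
  0='ε' goto b→1 c→5
  1='b' goto c→2
  2='bc' goto c→3  ←P1
  3='bcc' goto c→4
  4='bccc' goto ·  ←P0
  5='c' goto a→6 c→9
  6='ca' goto b→7
  7='cab' goto b→8
  8='cabb' goto ·  ←P2
  9='cc' goto c→10
  10='ccc' goto ·  ←P3

BFS fail/out derivation:
  fail(1) 'b': from fail(0)=0 chase 'b': 0 ⇒ 0;  out=∅∪out(0)=∅
  fail(5) 'c': from fail(0)=0 chase 'c': 0 ⇒ 0;  out=∅∪out(0)=∅
  fail(2) 'bc': from fail(1)=0 chase 'c': 0 ⇒ 5;  out={1}∪out(5)={1}
  fail(6) 'ca': from fail(5)=0 chase 'a': 0 ⇒ 0;  out=∅∪out(0)=∅
  fail(9) 'cc': from fail(5)=0 chase 'c': 0 ⇒ 5;  out=∅∪out(5)=∅
  fail(3) 'bcc': from fail(2)=5 chase 'c': 5 ⇒ 9;  out=∅∪out(9)=∅
  fail(7) 'cab': from fail(6)=0 chase 'b': 0 ⇒ 1;  out=∅∪out(1)=∅
  fail(10) 'ccc': from fail(9)=5 chase 'c': 5 ⇒ 9;  out={3}∪out(9)={3}
  fail(4) 'bccc': from fail(3)=9 chase 'c': 9 ⇒ 10;  out={0}∪out(10)={0,3}
  fail(8) 'cabb': from fail(7)=1 chase 'b': 1→0 ⇒ 1;  out={2}∪out(1)={2}

Scan:
[0] read 'b'  n0⇒n1
[1] read 'c'  n1⇒n2  ** P1@[0:1]
[2] read 'c'  n2⇒n3
[3] read 'c'  n3⇒n4  ** P0@[0:3],P3@[1:3]
[4] read 'c'  n4⇒n10 (fail-walked)  ** P3@[2:4]
[5] read 'b'  n10⇒n1 (fail-walked)
[6] read 'a'  n1⇒n0 (fail-walked)
[7] read 'c'  n0⇒n5
[8] read 'a'  n5⇒n6
[9] read 'b'  n6⇒n7
[10] read 'b'  n7⇒n8  ** P2@[7:10]
[11] read 'b'  n8⇒n1 (fail-walked)
[12] read 'c'  n1⇒n2  ** P1@[11:12]
[13] read 'c'  n2⇒n3
[14] read 'c'  n3⇒n4  ** P0@[11:14],P3@[12:14]
[15] read 'c'  n4⇒n10 (fail-walked)  ** P3@[13:15]
[16] read 'b'  n10⇒n1 (fail-walked)
[17] read 'a'  n1⇒n0 (fail-walked)
[18] read 'b'  n0⇒n1
[19] read 'b'  n1⇒n1 (fail-walked)
[20] read 'c'  n1⇒n2  ** P1@[19:20]
[21] read 'b'  n2⇒n1 (fail-walked)
[22] read 'c'  n1⇒n2  ** P1@[21:22]
[23] read 'c'  n2⇒n3
[24] read 'c'  n3⇒n4  ** P0@[21:24],P3@[22:24]
[25] read 'c'  n4⇒n10 (fail-walked)  ** P3@[23:25]
[26] read 'a'  n10⇒n6 (fail-walked)
[27] read 'a'  n6⇒n0 (fail-walked)
[28] read 'b'  n0⇒n1
[29] read 'c'  n1⇒n2  ** P1@[28:29]
[30] read 'c'  n2⇒n3
[31] read 'a'  n3⇒n6 (fail-walked)
[32] read 'b'  n6⇒n7
[33] read 'b'  n7⇒n8  ** P2@[30:33]
[34] read 'b'  n8⇒n1 (fail-walked)
[35] read 'c'  n1⇒n2  ** P1@[34:35]
[36] read 'b'  n2⇒n1 (fail-walked)
[37] read 'b'  n1⇒n1 (fail-walked)
[38] read 'b'  n1⇒n1 (fail-walked)
[39] read 'c'  n1⇒n2  ** P1@[38:39]
[40] read 'c'  n2⇒n3

All matches (sorted): [[1,1],[3,0],[3,3],[4,3],[10,2],[12,1],[14,0],[14,3],[15,3],[20,1],[22,1],[24,0],[24,3],[25,3],[29,1],[33,2],[35,1],[39,1]]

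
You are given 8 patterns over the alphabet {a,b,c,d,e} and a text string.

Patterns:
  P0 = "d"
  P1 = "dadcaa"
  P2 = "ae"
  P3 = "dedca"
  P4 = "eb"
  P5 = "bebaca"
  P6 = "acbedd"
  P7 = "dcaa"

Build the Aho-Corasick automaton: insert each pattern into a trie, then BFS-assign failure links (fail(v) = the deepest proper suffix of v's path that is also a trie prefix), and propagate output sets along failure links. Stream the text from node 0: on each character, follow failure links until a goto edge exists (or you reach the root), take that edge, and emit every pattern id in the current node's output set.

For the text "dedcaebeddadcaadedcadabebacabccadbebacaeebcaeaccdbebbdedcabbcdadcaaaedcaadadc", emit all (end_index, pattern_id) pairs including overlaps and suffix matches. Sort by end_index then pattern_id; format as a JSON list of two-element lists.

Build automaton:
Trie nodes:
  0='ε' goto a→7 b→15 d→1 e→13
  1='d' goto a→2 c→26 e→9  [P0 ends]
  2='da' goto d→3
  3='dad' goto c→4
  4='dadc' goto a→5
  5='dadca' goto a→6
  6='dadcaa' goto ·  [P1 ends]
  7='a' goto c→21 e→8
  8='ae' goto ·  [P2 ends]
  9='de' goto d→10
  10='ded' goto c→11
  11='dedc' goto a→12
  12='dedca' goto ·  [P3 ends]
  13='e' goto b→14
  14='eb' goto ·  [P4 ends]
  15='b' goto e→16
  16='be' goto b→17
  17='beb' goto a→18
  18='beba' goto c→19
  19='bebac' goto a→20
  20='bebaca' goto ·  [P5 ends]
  21='ac' goto b→22
  22='acb' goto e→23
  23='acbe' goto d→24
  24='acbed' goto d→25
  25='acbedd' goto ·  [P6 ends]
  26='dc' goto a→27
  27='dca' goto a→28
  28='dcaa' goto ·  [P7 ends]

Failure links (BFS by depth):
  n1('d'): parent n0 fail=0; on 'd' 0 → fail=0;  out {0}∪∅={0}
  n7('a'): parent n0 fail=0; on 'a' 0 → fail=0;  out ∅∪∅=∅
  n13('e'): parent n0 fail=0; on 'e' 0 → fail=0;  out ∅∪∅=∅
  n15('b'): parent n0 fail=0; on 'b' 0 → fail=0;  out ∅∪∅=∅
  n2('da'): parent n1 fail=0; on 'a' 0 → fail=7;  out ∅∪∅=∅
  n8('ae'): parent n7 fail=0; on 'e' 0 → fail=13;  out {2}∪∅={2}
  n9('de'): parent n1 fail=0; on 'e' 0 → fail=13;  out ∅∪∅=∅
  n14('eb'): parent n13 fail=0; on 'b' 0 → fail=15;  out {4}∪∅={4}
  n16('be'): parent n15 fail=0; on 'e' 0 → fail=13;  out ∅∪∅=∅
  n21('ac'): parent n7 fail=0; on 'c' 0 → fail=0;  out ∅∪∅=∅
  n26('dc'): parent n1 fail=0; on 'c' 0 → fail=0;  out ∅∪∅=∅
  n3('dad'): parent n2 fail=7; on 'd' 7→0 → fail=1;  out ∅∪{0}={0}
  n10('ded'): parent n9 fail=13; on 'd' 13→0 → fail=1;  out ∅∪{0}={0}
  n17('beb'): parent n16 fail=13; on 'b' 13 → fail=14;  out ∅∪{4}={4}
  n22('acb'): parent n21 fail=0; on 'b' 0 → fail=15;  out ∅∪∅=∅
  n27('dca'): parent n26 fail=0; on 'a' 0 → fail=7;  out ∅∪∅=∅
  n4('dadc'): parent n3 fail=1; on 'c' 1 → fail=26;  out ∅∪∅=∅
  n11('dedc'): parent n10 fail=1; on 'c' 1 → fail=26;  out ∅∪∅=∅
  n18('beba'): parent n17 fail=14; on 'a' 14→15→0 → fail=7;  out ∅∪∅=∅
  n23('acbe'): parent n22 fail=15; on 'e' 15 → fail=16;  out ∅∪∅=∅
  n28('dcaa'): parent n27 fail=7; on 'a' 7→0 → fail=7;  out {7}∪∅={7}
  n5('dadca'): parent n4 fail=26; on 'a' 26 → fail=27;  out ∅∪∅=∅
  n12('dedca'): parent n11 fail=26; on 'a' 26 → fail=27;  out {3}∪∅={3}
  n19('bebac'): parent n18 fail=7; on 'c' 7 → fail=21;  out ∅∪∅=∅
  n24('acbed'): parent n23 fail=16; on 'd' 16→13→0 → fail=1;  out ∅∪{0}={0}
  n6('dadcaa'): parent n5 fail=27; on 'a' 27 → fail=28;  out {1}∪{7}={1,7}
  n20('bebaca'): parent n19 fail=21; on 'a' 21→0 → fail=7;  out {5}∪∅={5}
  n25('acbedd'): parent n24 fail=1; on 'd' 1→0 → fail=1;  out {6}∪{0}={0,6}

Text stream:
pos 0 'd': at 1  → match P0@[0:0]
pos 1 'e': at 9
pos 2 'd': at 10  → match P0@[2:2]
pos 3 'c': at 11
pos 4 'a': at 12  → match P3@[0:4]
pos 5 'e': at 8 ·f  → match P2@[4:5]
pos 6 'b': at 14 ·f  → match P4@[5:6]
pos 7 'e': at 16 ·f
pos 8 'd': at 1 ·f  → match P0@[8:8]
pos 9 'd': at 1 ·f  → match P0@[9:9]
pos 10 'a': at 2
pos 11 'd': at 3  → match P0@[11:11]
pos 12 'c': at 4
pos 13 'a': at 5
pos 14 'a': at 6  → match P1@[9:14],P7@[11:14]
pos 15 'd': at 1 ·f  → match P0@[15:15]
pos 16 'e': at 9
pos 17 'd': at 10  → match P0@[17:17]
pos 18 'c': at 11
pos 19 'a': at 12  → match P3@[15:19]
pos 20 'd': at 1 ·f  → match P0@[20:20]
pos 21 'a': at 2
pos 22 'b': at 15 ·f
pos 23 'e': at 16
pos 24 'b': at 17  → match P4@[23:24]
pos 25 'a': at 18
pos 26 'c': at 19
pos 27 'a': at 20  → match P5@[22:27]
pos 28 'b': at 15 ·f
pos 29 'c': at 0 ·f
pos 30 'c': at 0
pos 31 'a': at 7
pos 32 'd': at 1 ·f  → match P0@[32:32]
pos 33 'b': at 15 ·f
pos 34 'e': at 16
pos 35 'b': at 17  → match P4@[34:35]
pos 36 'a': at 18
pos 37 'c': at 19
pos 38 'a': at 20  → match P5@[33:38]
pos 39 'e': at 8 ·f  → match P2@[38:39]
pos 40 'e': at 13 ·f
pos 41 'b': at 14  → match P4@[40:41]
pos 42 'c': at 0 ·f
pos 43 'a': at 7
pos 44 'e': at 8  → match P2@[43:44]
pos 45 'a': at 7 ·f
pos 46 'c': at 21
pos 47 'c': at 0 ·f
pos 48 'd': at 1  → match P0@[48:48]
pos 49 'b': at 15 ·f
pos 50 'e': at 16
pos 51 'b': at 17  → match P4@[50:51]
pos 52 'b': at 15 ·f
pos 53 'd': at 1 ·f  → match P0@[53:53]
pos 54 'e': at 9
pos 55 'd': at 10  → match P0@[55:55]
pos 56 'c': at 11
pos 57 'a': at 12  → match P3@[53:57]
pos 58 'b': at 15 ·f
pos 59 'b': at 15 ·f
pos 60 'c': at 0 ·f
pos 61 'd': at 1  → match P0@[61:61]
pos 62 'a': at 2
pos 63 'd': at 3  → match P0@[63:63]
pos 64 'c': at 4
pos 65 'a': at 5
pos 66 'a': at 6  → match P1@[61:66],P7@[63:66]
pos 67 'a': at 7 ·f
pos 68 'e': at 8  → match P2@[67:68]
pos 69 'd': at 1 ·f  → match P0@[69:69]
pos 70 'c': at 26
pos 71 'a': at 27
pos 72 'a': at 28  → match P7@[69:72]
pos 73 'd': at 1 ·f  → match P0@[73:73]
pos 74 'a': at 2
pos 75 'd': at 3  → match P0@[75:75]
pos 76 'c': at 4

All matches (sorted): [[0,0],[2,0],[4,3],[5,2],[6,4],[8,0],[9,0],[11,0],[14,1],[14,7],[15,0],[17,0],[19,3],[20,0],[24,4],[27,5],[32,0],[35,4],[38,5],[39,2],[41,4],[44,2],[48,0],[51,4],[53,0],[55,0],[57,3],[61,0],[63,0],[66,1],[66,7],[68,2],[69,0],[72,7],[73,0],[75,0]]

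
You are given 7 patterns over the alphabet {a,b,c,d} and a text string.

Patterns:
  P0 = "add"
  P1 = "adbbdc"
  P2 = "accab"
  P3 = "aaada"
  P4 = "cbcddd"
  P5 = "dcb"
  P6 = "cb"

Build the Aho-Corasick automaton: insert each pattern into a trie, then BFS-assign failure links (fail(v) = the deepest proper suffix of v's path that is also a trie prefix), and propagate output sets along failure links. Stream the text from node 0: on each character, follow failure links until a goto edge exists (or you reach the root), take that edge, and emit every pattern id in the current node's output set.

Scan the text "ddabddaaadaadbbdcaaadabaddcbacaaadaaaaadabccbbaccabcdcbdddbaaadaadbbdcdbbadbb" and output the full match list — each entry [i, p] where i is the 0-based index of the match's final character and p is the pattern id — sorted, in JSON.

Build:
Trie (insert patterns):
  n0 'ε': a→1 c→16 d→22
  n1 'a': a→12 c→8 d→2
  n2 'ad': b→4 d→3
  n3 'add': ·  ←P0
  n4 'adb': b→5
  n5 'adbb': d→6
  n6 'adbbd': c→7
  n7 'adbbdc': ·  ←P1
  n8 'ac': c→9
  n9 'acc': a→10
  n10 'acca': b→11
  n11 'accab': ·  ←P2
  n12 'aa': a→13
  n13 'aaa': d→14
  n14 'aaad': a→15
  n15 'aaada': ·  ←P3
  n16 'c': b→17
  n17 'cb': c→18  ←P6
  n18 'cbc': d→19
  n19 'cbcd': d→20
  n20 'cbcdd': d→21
  n21 'cbcddd': ·  ←P4
  n22 'd': c→23
  n23 'dc': b→24
  n24 'dcb': ·  ←P5

Failure links (BFS by depth):
  n1('a'): parent n0 fail=0; on 'a' 0 → fail=0;  out ∅∪∅=∅
  n16('c'): parent n0 fail=0; on 'c' 0 → fail=0;  out ∅∪∅=∅
  n22('d'): parent n0 fail=0; on 'd' 0 → fail=0;  out ∅∪∅=∅
  n2('ad'): parent n1 fail=0; on 'd' 0 → fail=22;  out ∅∪∅=∅
  n8('ac'): parent n1 fail=0; on 'c' 0 → fail=16;  out ∅∪∅=∅
  n12('aa'): parent n1 fail=0; on 'a' 0 → fail=1;  out ∅∪∅=∅
  n17('cb'): parent n16 fail=0; on 'b' 0 → fail=0;  out {6}∪∅={6}
  n23('dc'): parent n22 fail=0; on 'c' 0 → fail=16;  out ∅∪∅=∅
  n3('add'): parent n2 fail=22; on 'd' 22→0 → fail=22;  out {0}∪∅={0}
  n4('adb'): parent n2 fail=22; on 'b' 22→0 → fail=0;  out ∅∪∅=∅
  n9('acc'): parent n8 fail=16; on 'c' 16→0 → fail=16;  out ∅∪∅=∅
  n13('aaa'): parent n12 fail=1; on 'a' 1 → fail=12;  out ∅∪∅=∅
  n18('cbc'): parent n17 fail=0; on 'c' 0 → fail=16;  out ∅∪∅=∅
  n24('dcb'): parent n23 fail=16; on 'b' 16 → fail=17;  out {5}∪{6}={5,6}
  n5('adbb'): parent n4 fail=0; on 'b' 0 → fail=0;  out ∅∪∅=∅
  n10('acca'): parent n9 fail=16; on 'a' 16→0 → fail=1;  out ∅∪∅=∅
  n14('aaad'): parent n13 fail=12; on 'd' 12→1 → fail=2;  out ∅∪∅=∅
  n19('cbcd'): parent n18 fail=16; on 'd' 16→0 → fail=22;  out ∅∪∅=∅
  n6('adbbd'): parent n5 fail=0; on 'd' 0 → fail=22;  out ∅∪∅=∅
  n11('accab'): parent n10 fail=1; on 'b' 1→0 → fail=0;  out {2}∪∅={2}
  n15('aaada'): parent n14 fail=2; on 'a' 2→22→0 → fail=1;  out {3}∪∅={3}
  n20('cbcdd'): parent n19 fail=22; on 'd' 22→0 → fail=22;  out ∅∪∅=∅
  n7('adbbdc'): parent n6 fail=22; on 'c' 22 → fail=23;  out {1}∪∅={1}
  n21('cbcddd'): parent n20 fail=22; on 'd' 22→0 → fail=22;  out {4}∪∅={4}

Text stream:
[0] read 'd'  n0⇒n22
[1] read 'd'  n22⇒n22 ·f
[2] read 'a'  n22⇒n1 ·f
[3] read 'b'  n1⇒n0 ·f
[4] read 'd'  n0⇒n22
[5] read 'd'  n22⇒n22 ·f
[6] read 'a'  n22⇒n1 ·f
[7] read 'a'  n1⇒n12
[8] read 'a'  n12⇒n13
[9] read 'd'  n13⇒n14
[10] read 'a'  n14⇒n15  ** P3@[6:10]
[11] read 'a'  n15⇒n12 ·f
[12] read 'd'  n12⇒n2 ·f
[13] read 'b'  n2⇒n4
[14] read 'b'  n4⇒n5
[15] read 'd'  n5⇒n6
[16] read 'c'  n6⇒n7  ** P1@[11:16]
[17] read 'a'  n7⇒n1 ·f
[18] read 'a'  n1⇒n12
[19] read 'a'  n12⇒n13
[20] read 'd'  n13⇒n14
[21] read 'a'  n14⇒n15  ** P3@[17:21]
[22] read 'b'  n15⇒n0 ·f
[23] read 'a'  n0⇒n1
[24] read 'd'  n1⇒n2
[25] read 'd'  n2⇒n3  ** P0@[23:25]
[26] read 'c'  n3⇒n23 ·f
[27] read 'b'  n23⇒n24  ** P5@[25:27],P6@[26:27]
[28] read 'a'  n24⇒n1 ·f
[29] read 'c'  n1⇒n8
[30] read 'a'  n8⇒n1 ·f
[31] read 'a'  n1⇒n12
[32] read 'a'  n12⇒n13
[33] read 'd'  n13⇒n14
[34] read 'a'  n14⇒n15  ** P3@[30:34]
[35] read 'a'  n15⇒n12 ·f
[36] read 'a'  n12⇒n13
[37] read 'a'  n13⇒n13 ·f
[38] read 'a'  n13⇒n13 ·f
[39] read 'd'  n13⇒n14
[40] read 'a'  n14⇒n15  ** P3@[36:40]
[41] read 'b'  n15⇒n0 ·f
[42] read 'c'  n0⇒n16
[43] read 'c'  n16⇒n16 ·f
[44] read 'b'  n16⇒n17  ** P6@[43:44]
[45] read 'b'  n17⇒n0 ·f
[46] read 'a'  n0⇒n1
[47] read 'c'  n1⇒n8
[48] read 'c'  n8⇒n9
[49] read 'a'  n9⇒n10
[50] read 'b'  n10⇒n11  ** P2@[46:50]
[51] read 'c'  n11⇒n16 ·f
[52] read 'd'  n16⇒n22 ·f
[53] read 'c'  n22⇒n23
[54] read 'b'  n23⇒n24  ** P5@[52:54],P6@[53:54]
[55] read 'd'  n24⇒n22 ·f
[56] read 'd'  n22⇒n22 ·f
[57] read 'd'  n22⇒n22 ·f
[58] read 'b'  n22⇒n0 ·f
[59] read 'a'  n0⇒n1
[60] read 'a'  n1⇒n12
[61] read 'a'  n12⇒n13
[62] read 'd'  n13⇒n14
[63] read 'a'  n14⇒n15  ** P3@[59:63]
[64] read 'a'  n15⇒n12 ·f
[65] read 'd'  n12⇒n2 ·f
[66] read 'b'  n2⇒n4
[67] read 'b'  n4⇒n5
[68] read 'd'  n5⇒n6
[69] read 'c'  n6⇒n7  ** P1@[64:69]
[70] read 'd'  n7⇒n22 ·f
[71] read 'b'  n22⇒n0 ·f
[72] read 'b'  n0⇒n0
[73] read 'a'  n0⇒n1
[74] read 'd'  n1⇒n2
[75] read 'b'  n2⇒n4
[76] read 'b'  n4⇒n5

Result: [[10,3],[16,1],[21,3],[25,0],[27,5],[27,6],[34,3],[40,3],[44,6],[50,2],[54,5],[54,6],[63,3],[69,1]]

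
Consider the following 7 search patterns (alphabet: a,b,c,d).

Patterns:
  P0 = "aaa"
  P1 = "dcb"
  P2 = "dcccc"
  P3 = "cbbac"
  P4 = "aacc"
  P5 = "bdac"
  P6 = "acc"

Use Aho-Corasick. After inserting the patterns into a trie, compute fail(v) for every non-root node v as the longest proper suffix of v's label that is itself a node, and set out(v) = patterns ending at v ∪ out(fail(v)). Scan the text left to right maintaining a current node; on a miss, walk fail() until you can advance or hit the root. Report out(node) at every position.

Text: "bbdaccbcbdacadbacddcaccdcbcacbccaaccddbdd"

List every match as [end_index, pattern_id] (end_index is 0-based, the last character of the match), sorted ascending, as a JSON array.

Build automaton:
Trie (insert patterns):
  0='ε' goto a→1 b→17 c→10 d→4
  1='a' goto a→2 c→21
  2='aa' goto a→3 c→15
  3='aaa' goto ·  ←P0
  4='d' goto c→5
  5='dc' goto b→6 c→7
  6='dcb' goto ·  ←P1
  7='dcc' goto c→8
  8='dccc' goto c→9
  9='dcccc' goto ·  ←P2
  10='c' goto b→11
  11='cb' goto b→12
  12='cbb' goto a→13
  13='cbba' goto c→14
  14='cbbac' goto ·  ←P3
  15='aac' goto c→16
  16='aacc' goto ·  ←P4
  17='b' goto d→18
  18='bd' goto a→19
  19='bda' goto c→20
  20='bdac' goto ·  ←P5
  21='ac' goto c→22
  22='acc' goto ·  ←P6

BFS fail/out derivation:
  fail(1) 'a': from fail(0)=0 chase 'a': 0 ⇒ 0;  out=∅∪out(0)=∅
  fail(4) 'd': from fail(0)=0 chase 'd': 0 ⇒ 0;  out=∅∪out(0)=∅
  fail(10) 'c': from fail(0)=0 chase 'c': 0 ⇒ 0;  out=∅∪out(0)=∅
  fail(17) 'b': from fail(0)=0 chase 'b': 0 ⇒ 0;  out=∅∪out(0)=∅
  fail(2) 'aa': from fail(1)=0 chase 'a': 0 ⇒ 1;  out=∅∪out(1)=∅
  fail(5) 'dc': from fail(4)=0 chase 'c': 0 ⇒ 10;  out=∅∪out(10)=∅
  fail(11) 'cb': from fail(10)=0 chase 'b': 0 ⇒ 17;  out=∅∪out(17)=∅
  fail(18) 'bd': from fail(17)=0 chase 'd': 0 ⇒ 4;  out=∅∪out(4)=∅
  fail(21) 'ac': from fail(1)=0 chase 'c': 0 ⇒ 10;  out=∅∪out(10)=∅
  fail(3) 'aaa': from fail(2)=1 chase 'a': 1 ⇒ 2;  out={0}∪out(2)={0}
  fail(6) 'dcb': from fail(5)=10 chase 'b': 10 ⇒ 11;  out={1}∪out(11)={1}
  fail(7) 'dcc': from fail(5)=10 chase 'c': 10→0 ⇒ 10;  out=∅∪out(10)=∅
  fail(12) 'cbb': from fail(11)=17 chase 'b': 17→0 ⇒ 17;  out=∅∪out(17)=∅
  fail(15) 'aac': from fail(2)=1 chase 'c': 1 ⇒ 21;  out=∅∪out(21)=∅
  fail(19) 'bda': from fail(18)=4 chase 'a': 4→0 ⇒ 1;  out=∅∪out(1)=∅
  fail(22) 'acc': from fail(21)=10 chase 'c': 10→0 ⇒ 10;  out={6}∪out(10)={6}
  fail(8) 'dccc': from fail(7)=10 chase 'c': 10→0 ⇒ 10;  out=∅∪out(10)=∅
  fail(13) 'cbba': from fail(12)=17 chase 'a': 17→0 ⇒ 1;  out=∅∪out(1)=∅
  fail(16) 'aacc': from fail(15)=21 chase 'c': 21 ⇒ 22;  out={4}∪out(22)={4,6}
  fail(20) 'bdac': from fail(19)=1 chase 'c': 1 ⇒ 21;  out={5}∪out(21)={5}
  fail(9) 'dcccc': from fail(8)=10 chase 'c': 10→0 ⇒ 10;  out={2}∪out(10)={2}
  fail(14) 'cbbac': from fail(13)=1 chase 'c': 1 ⇒ 21;  out={3}∪out(21)={3}

Text stream:
pos 0 'b': at 17
pos 1 'b': at 17 ·f
pos 2 'd': at 18
pos 3 'a': at 19
pos 4 'c': at 20  emit P5@[1:4]
pos 5 'c': at 22 ·f  emit P6@[3:5]
pos 6 'b': at 11 ·f
pos 7 'c': at 10 ·f
pos 8 'b': at 11
pos 9 'd': at 18 ·f
pos 10 'a': at 19
pos 11 'c': at 20  emit P5@[8:11]
pos 12 'a': at 1 ·f
pos 13 'd': at 4 ·f
pos 14 'b': at 17 ·f
pos 15 'a': at 1 ·f
pos 16 'c': at 21
pos 17 'd': at 4 ·f
pos 18 'd': at 4 ·f
pos 19 'c': at 5
pos 20 'a': at 1 ·f
pos 21 'c': at 21
pos 22 'c': at 22  emit P6@[20:22]
pos 23 'd': at 4 ·f
pos 24 'c': at 5
pos 25 'b': at 6  emit P1@[23:25]
pos 26 'c': at 10 ·f
pos 27 'a': at 1 ·f
pos 28 'c': at 21
pos 29 'b': at 11 ·f
pos 30 'c': at 10 ·f
pos 31 'c': at 10 ·f
pos 32 'a': at 1 ·f
pos 33 'a': at 2
pos 34 'c': at 15
pos 35 'c': at 16  emit P4@[32:35],P6@[33:35]
pos 36 'd': at 4 ·f
pos 37 'd': at 4 ·f
pos 38 'b': at 17 ·f
pos 39 'd': at 18
pos 40 'd': at 4 ·f

Result: [[4,5],[5,6],[11,5],[22,6],[25,1],[35,4],[35,6]]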